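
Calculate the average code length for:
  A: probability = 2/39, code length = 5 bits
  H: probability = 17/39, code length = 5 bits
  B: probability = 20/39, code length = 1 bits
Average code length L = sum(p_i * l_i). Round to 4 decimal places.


Weighted contributions p_i * l_i:
  A: (2/39) * 5 = 10/39
  H: (17/39) * 5 = 85/39
  B: (20/39) * 1 = 20/39
Sum = (10 + 85 + 20)/39 = 115/39

L = 115/39 = 2.9487 bits/symbol


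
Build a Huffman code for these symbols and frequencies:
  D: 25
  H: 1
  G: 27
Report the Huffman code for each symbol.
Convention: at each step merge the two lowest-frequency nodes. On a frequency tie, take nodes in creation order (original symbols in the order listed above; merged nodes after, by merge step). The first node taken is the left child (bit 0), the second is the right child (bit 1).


Huffman tree construction:
Step 1: Merge H(1) + D(25) = 26
Step 2: Merge (H+D)(26) + G(27) = 53
Read each symbol's code off the tree from the root (left child = 0, right child = 1).

Codes:
  D: 01 (length 2)
  H: 00 (length 2)
  G: 1 (length 1)
Average code length: 79/53 = 1.4906 bits/symbol


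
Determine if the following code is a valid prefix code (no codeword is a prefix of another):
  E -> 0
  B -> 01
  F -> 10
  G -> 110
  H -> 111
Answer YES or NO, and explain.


Checking each pair (does one codeword prefix another?):
  E='0' vs B='01': prefix -- VIOLATION

NO -- this is NOT a valid prefix code. E (0) is a prefix of B (01).


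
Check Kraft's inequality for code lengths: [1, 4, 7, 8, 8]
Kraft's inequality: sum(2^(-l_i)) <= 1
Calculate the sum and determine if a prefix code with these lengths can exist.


Sum = 2^(-1) + 2^(-4) + 2^(-7) + 2^(-8) + 2^(-8)
    = 0.5 + 0.0625 + 0.0078125 + 0.00390625 + 0.00390625
    = 148/256 = 0.578125
Since 0.578125 <= 1, Kraft's inequality IS satisfied.
A prefix code with these lengths CAN exist.

Kraft sum = 0.578125. Satisfied.


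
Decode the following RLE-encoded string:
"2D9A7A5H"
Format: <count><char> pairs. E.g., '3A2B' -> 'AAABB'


Expanding each <count><char> pair:
  2D -> 'DD'
  9A -> 'AAAAAAAAA'
  7A -> 'AAAAAAA'
  5H -> 'HHHHH'

Decoded = DDAAAAAAAAAAAAAAAAHHHHH


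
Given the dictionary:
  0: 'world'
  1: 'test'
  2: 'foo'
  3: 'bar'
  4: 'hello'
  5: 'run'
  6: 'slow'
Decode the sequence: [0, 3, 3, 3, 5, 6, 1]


Look up each index in the dictionary:
  0 -> 'world'
  3 -> 'bar'
  3 -> 'bar'
  3 -> 'bar'
  5 -> 'run'
  6 -> 'slow'
  1 -> 'test'

Decoded: "world bar bar bar run slow test"


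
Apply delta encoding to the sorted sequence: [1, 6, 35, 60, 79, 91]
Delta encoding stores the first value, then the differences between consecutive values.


First value: 1
Deltas:
  6 - 1 = 5
  35 - 6 = 29
  60 - 35 = 25
  79 - 60 = 19
  91 - 79 = 12


Delta encoded: [1, 5, 29, 25, 19, 12]


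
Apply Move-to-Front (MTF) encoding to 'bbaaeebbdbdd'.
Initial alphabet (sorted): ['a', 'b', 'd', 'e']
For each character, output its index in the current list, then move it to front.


MTF encoding:
'b': index 1 in ['a', 'b', 'd', 'e'] -> ['b', 'a', 'd', 'e']
'b': index 0 in ['b', 'a', 'd', 'e'] -> ['b', 'a', 'd', 'e']
'a': index 1 in ['b', 'a', 'd', 'e'] -> ['a', 'b', 'd', 'e']
'a': index 0 in ['a', 'b', 'd', 'e'] -> ['a', 'b', 'd', 'e']
'e': index 3 in ['a', 'b', 'd', 'e'] -> ['e', 'a', 'b', 'd']
'e': index 0 in ['e', 'a', 'b', 'd'] -> ['e', 'a', 'b', 'd']
'b': index 2 in ['e', 'a', 'b', 'd'] -> ['b', 'e', 'a', 'd']
'b': index 0 in ['b', 'e', 'a', 'd'] -> ['b', 'e', 'a', 'd']
'd': index 3 in ['b', 'e', 'a', 'd'] -> ['d', 'b', 'e', 'a']
'b': index 1 in ['d', 'b', 'e', 'a'] -> ['b', 'd', 'e', 'a']
'd': index 1 in ['b', 'd', 'e', 'a'] -> ['d', 'b', 'e', 'a']
'd': index 0 in ['d', 'b', 'e', 'a'] -> ['d', 'b', 'e', 'a']


Output: [1, 0, 1, 0, 3, 0, 2, 0, 3, 1, 1, 0]


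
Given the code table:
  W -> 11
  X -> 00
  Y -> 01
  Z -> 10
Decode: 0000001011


Decoding:
00 -> X
00 -> X
00 -> X
10 -> Z
11 -> W


Result: XXXZW


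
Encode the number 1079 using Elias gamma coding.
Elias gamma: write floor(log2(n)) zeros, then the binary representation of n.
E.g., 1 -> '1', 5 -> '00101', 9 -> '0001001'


num_bits = floor(log2(1079)) + 1 = 11
leading_zeros = num_bits - 1 = 10
binary(1079) = 10000110111

Elias gamma(1079) = '0000000000' + '10000110111' = 000000000010000110111 (21 bits)


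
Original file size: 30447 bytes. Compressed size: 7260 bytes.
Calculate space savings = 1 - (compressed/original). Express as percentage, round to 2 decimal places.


ratio = compressed/original = 7260/30447 = 0.238447
savings = 1 - ratio = 1 - 0.238447 = 0.761553
as a percentage: 0.761553 * 100 = 76.16%

Space savings = 1 - 7260/30447 = 76.16%


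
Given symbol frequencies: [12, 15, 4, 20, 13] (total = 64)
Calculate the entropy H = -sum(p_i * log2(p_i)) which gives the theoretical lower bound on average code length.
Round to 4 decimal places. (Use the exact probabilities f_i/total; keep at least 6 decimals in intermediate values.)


Per-symbol terms -p_i * log2(p_i) with p_i = f_i/64:
  p = 12/64 = 0.187500: log2(p) = -2.415037, -p*log2(p) = 0.452820
  p = 15/64 = 0.234375: log2(p) = -2.093109, -p*log2(p) = 0.490573
  p = 4/64 = 0.062500: log2(p) = -4.000000, -p*log2(p) = 0.250000
  p = 20/64 = 0.312500: log2(p) = -1.678072, -p*log2(p) = 0.524397
  p = 13/64 = 0.203125: log2(p) = -2.299560, -p*log2(p) = 0.467098
H = 0.452820 + 0.490573 + 0.250000 + 0.524397 + 0.467098 = 2.184888

H = 2.1849 bits/symbol


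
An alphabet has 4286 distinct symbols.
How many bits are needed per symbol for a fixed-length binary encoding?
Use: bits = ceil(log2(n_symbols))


log2(4286) = 12.0654
Bracket: 2^12 = 4096 < 4286 <= 2^13 = 8192
So ceil(log2(4286)) = 13

bits = ceil(log2(4286)) = ceil(12.0654) = 13 bits


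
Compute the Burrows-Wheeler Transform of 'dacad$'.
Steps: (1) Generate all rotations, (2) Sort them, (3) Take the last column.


Rotations (sorted):
  0: $dacad -> last char: d
  1: acad$d -> last char: d
  2: ad$dac -> last char: c
  3: cad$da -> last char: a
  4: d$daca -> last char: a
  5: dacad$ -> last char: $


BWT = ddcaa$


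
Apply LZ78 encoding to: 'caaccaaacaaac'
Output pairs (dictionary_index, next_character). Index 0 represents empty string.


LZ78 encoding steps:
Dictionary: {0: ''}
Step 1: w='' (idx 0), next='c' -> output (0, 'c'), add 'c' as idx 1
Step 2: w='' (idx 0), next='a' -> output (0, 'a'), add 'a' as idx 2
Step 3: w='a' (idx 2), next='c' -> output (2, 'c'), add 'ac' as idx 3
Step 4: w='c' (idx 1), next='a' -> output (1, 'a'), add 'ca' as idx 4
Step 5: w='a' (idx 2), next='a' -> output (2, 'a'), add 'aa' as idx 5
Step 6: w='ca' (idx 4), next='a' -> output (4, 'a'), add 'caa' as idx 6
Step 7: w='ac' (idx 3), end of input -> output (3, '')


Encoded: [(0, 'c'), (0, 'a'), (2, 'c'), (1, 'a'), (2, 'a'), (4, 'a'), (3, '')]


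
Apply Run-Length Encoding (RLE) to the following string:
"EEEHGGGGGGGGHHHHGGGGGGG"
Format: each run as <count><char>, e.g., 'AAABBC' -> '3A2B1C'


Scanning runs left to right:
  i=0: run of 'E' x 3 -> '3E'
  i=3: run of 'H' x 1 -> '1H'
  i=4: run of 'G' x 8 -> '8G'
  i=12: run of 'H' x 4 -> '4H'
  i=16: run of 'G' x 7 -> '7G'

RLE = 3E1H8G4H7G


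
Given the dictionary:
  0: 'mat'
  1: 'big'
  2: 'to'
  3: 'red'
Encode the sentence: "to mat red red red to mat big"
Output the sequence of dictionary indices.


Look up each word in the dictionary:
  'to' -> 2
  'mat' -> 0
  'red' -> 3
  'red' -> 3
  'red' -> 3
  'to' -> 2
  'mat' -> 0
  'big' -> 1

Encoded: [2, 0, 3, 3, 3, 2, 0, 1]


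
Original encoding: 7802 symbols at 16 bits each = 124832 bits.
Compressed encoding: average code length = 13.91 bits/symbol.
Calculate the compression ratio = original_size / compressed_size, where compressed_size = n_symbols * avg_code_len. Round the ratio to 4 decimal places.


original_size = n_symbols * orig_bits = 7802 * 16 = 124832 bits
compressed_size = n_symbols * avg_code_len = 7802 * 13.91 = 108525.82 bits
ratio = original_size / compressed_size = 124832 / 108525.82 = 1.1503

Compression ratio = 1.1503


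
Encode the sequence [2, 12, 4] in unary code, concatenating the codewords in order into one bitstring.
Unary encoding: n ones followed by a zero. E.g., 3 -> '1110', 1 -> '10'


Encode each number as n ones followed by a terminating 0:
  2 -> 110 (3 bits)
  12 -> 1111111111110 (13 bits)
  4 -> 11110 (5 bits)
Total length = 3 + 13 + 5 = 21 bits.

Unary([2, 12, 4]) = 110111111111111011110 (21 bits)


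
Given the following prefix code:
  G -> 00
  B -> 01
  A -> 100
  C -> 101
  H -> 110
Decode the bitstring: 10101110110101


Decoding step by step:
Bits 101 -> C
Bits 01 -> B
Bits 110 -> H
Bits 110 -> H
Bits 101 -> C


Decoded message: CBHHC


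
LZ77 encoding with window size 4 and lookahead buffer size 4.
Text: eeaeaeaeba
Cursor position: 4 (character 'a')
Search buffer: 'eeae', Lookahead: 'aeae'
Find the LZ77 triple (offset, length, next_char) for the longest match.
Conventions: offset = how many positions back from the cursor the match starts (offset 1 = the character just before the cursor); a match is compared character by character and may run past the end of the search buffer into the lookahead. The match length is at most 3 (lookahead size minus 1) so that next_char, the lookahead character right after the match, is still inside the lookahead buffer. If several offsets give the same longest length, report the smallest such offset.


Try each offset into the search buffer:
  offset=1 (pos 3, char 'e'): match length 0
  offset=2 (pos 2, char 'a'): match length 3
  offset=3 (pos 1, char 'e'): match length 0
  offset=4 (pos 0, char 'e'): match length 0
Longest match has length 3 at offset 2.
next_char = character at position 4 + 3 = 7 -> 'e'

Best match: offset=2, length=3 (matching 'aea' starting at position 2)
LZ77 triple: (2, 3, 'e')


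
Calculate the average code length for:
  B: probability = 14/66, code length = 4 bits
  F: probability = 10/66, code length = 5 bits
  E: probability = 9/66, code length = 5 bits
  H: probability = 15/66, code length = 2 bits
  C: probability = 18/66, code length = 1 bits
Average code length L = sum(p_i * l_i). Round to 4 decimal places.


Weighted contributions p_i * l_i:
  B: (14/66) * 4 = 56/66
  F: (10/66) * 5 = 50/66
  E: (9/66) * 5 = 45/66
  H: (15/66) * 2 = 30/66
  C: (18/66) * 1 = 18/66
Sum = (56 + 50 + 45 + 30 + 18)/66 = 199/66

L = 199/66 = 3.0152 bits/symbol


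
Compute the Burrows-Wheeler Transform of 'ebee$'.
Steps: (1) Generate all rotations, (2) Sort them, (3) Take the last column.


Rotations (sorted):
  0: $ebee -> last char: e
  1: bee$e -> last char: e
  2: e$ebe -> last char: e
  3: ebee$ -> last char: $
  4: ee$eb -> last char: b


BWT = eee$b


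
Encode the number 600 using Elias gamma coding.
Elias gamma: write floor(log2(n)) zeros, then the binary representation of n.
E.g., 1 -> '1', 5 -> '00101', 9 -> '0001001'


num_bits = floor(log2(600)) + 1 = 10
leading_zeros = num_bits - 1 = 9
binary(600) = 1001011000

Elias gamma(600) = '000000000' + '1001011000' = 0000000001001011000 (19 bits)


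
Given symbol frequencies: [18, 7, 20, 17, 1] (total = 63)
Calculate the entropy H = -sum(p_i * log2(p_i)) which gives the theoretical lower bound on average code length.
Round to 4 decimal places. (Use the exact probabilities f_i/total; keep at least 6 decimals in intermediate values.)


Per-symbol terms -p_i * log2(p_i) with p_i = f_i/63:
  p = 18/63 = 0.285714: log2(p) = -1.807355, -p*log2(p) = 0.516387
  p = 7/63 = 0.111111: log2(p) = -3.169925, -p*log2(p) = 0.352214
  p = 20/63 = 0.317460: log2(p) = -1.655352, -p*log2(p) = 0.525509
  p = 17/63 = 0.269841: log2(p) = -1.889817, -p*log2(p) = 0.509951
  p = 1/63 = 0.015873: log2(p) = -5.977280, -p*log2(p) = 0.094877
H = 0.516387 + 0.352214 + 0.525509 + 0.509951 + 0.094877 = 1.998938

H = 1.9989 bits/symbol


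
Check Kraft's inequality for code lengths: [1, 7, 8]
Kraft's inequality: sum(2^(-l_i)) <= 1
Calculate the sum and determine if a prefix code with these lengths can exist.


Sum = 2^(-1) + 2^(-7) + 2^(-8)
    = 0.5 + 0.0078125 + 0.00390625
    = 131/256 = 0.51171875
Since 0.51171875 <= 1, Kraft's inequality IS satisfied.
A prefix code with these lengths CAN exist.

Kraft sum = 0.51171875. Satisfied.


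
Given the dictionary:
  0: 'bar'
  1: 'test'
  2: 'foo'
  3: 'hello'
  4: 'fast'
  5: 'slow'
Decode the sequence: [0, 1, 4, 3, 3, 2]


Look up each index in the dictionary:
  0 -> 'bar'
  1 -> 'test'
  4 -> 'fast'
  3 -> 'hello'
  3 -> 'hello'
  2 -> 'foo'

Decoded: "bar test fast hello hello foo"


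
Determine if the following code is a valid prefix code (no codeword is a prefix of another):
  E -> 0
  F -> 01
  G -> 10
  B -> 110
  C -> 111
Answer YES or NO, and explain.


Checking each pair (does one codeword prefix another?):
  E='0' vs F='01': prefix -- VIOLATION

NO -- this is NOT a valid prefix code. E (0) is a prefix of F (01).


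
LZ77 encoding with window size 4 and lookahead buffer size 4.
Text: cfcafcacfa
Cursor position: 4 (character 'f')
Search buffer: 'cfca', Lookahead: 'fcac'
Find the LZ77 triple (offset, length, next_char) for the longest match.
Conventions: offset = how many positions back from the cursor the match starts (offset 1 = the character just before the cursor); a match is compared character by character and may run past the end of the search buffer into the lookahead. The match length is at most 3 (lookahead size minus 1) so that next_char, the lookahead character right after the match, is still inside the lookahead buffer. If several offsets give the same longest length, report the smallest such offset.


Try each offset into the search buffer:
  offset=1 (pos 3, char 'a'): match length 0
  offset=2 (pos 2, char 'c'): match length 0
  offset=3 (pos 1, char 'f'): match length 3
  offset=4 (pos 0, char 'c'): match length 0
Longest match has length 3 at offset 3.
next_char = character at position 4 + 3 = 7 -> 'c'

Best match: offset=3, length=3 (matching 'fca' starting at position 1)
LZ77 triple: (3, 3, 'c')


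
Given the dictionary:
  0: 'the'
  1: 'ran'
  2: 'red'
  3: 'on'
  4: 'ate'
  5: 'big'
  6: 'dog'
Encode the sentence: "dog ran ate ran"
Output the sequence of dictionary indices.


Look up each word in the dictionary:
  'dog' -> 6
  'ran' -> 1
  'ate' -> 4
  'ran' -> 1

Encoded: [6, 1, 4, 1]


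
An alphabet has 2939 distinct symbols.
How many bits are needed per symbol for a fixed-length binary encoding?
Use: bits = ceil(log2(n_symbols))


log2(2939) = 11.5211
Bracket: 2^11 = 2048 < 2939 <= 2^12 = 4096
So ceil(log2(2939)) = 12

bits = ceil(log2(2939)) = ceil(11.5211) = 12 bits


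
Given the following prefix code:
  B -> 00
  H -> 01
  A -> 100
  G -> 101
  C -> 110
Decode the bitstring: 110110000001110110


Decoding step by step:
Bits 110 -> C
Bits 110 -> C
Bits 00 -> B
Bits 00 -> B
Bits 01 -> H
Bits 110 -> C
Bits 110 -> C


Decoded message: CCBBHCC


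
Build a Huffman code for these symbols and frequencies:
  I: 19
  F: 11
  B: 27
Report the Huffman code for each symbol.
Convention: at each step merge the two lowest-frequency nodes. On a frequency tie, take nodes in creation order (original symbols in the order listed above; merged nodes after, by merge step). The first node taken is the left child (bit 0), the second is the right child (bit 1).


Huffman tree construction:
Step 1: Merge F(11) + I(19) = 30
Step 2: Merge B(27) + (F+I)(30) = 57
Read each symbol's code off the tree from the root (left child = 0, right child = 1).

Codes:
  I: 11 (length 2)
  F: 10 (length 2)
  B: 0 (length 1)
Average code length: 87/57 = 1.5263 bits/symbol


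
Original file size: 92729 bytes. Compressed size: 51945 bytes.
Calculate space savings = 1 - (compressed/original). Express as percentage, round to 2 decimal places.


ratio = compressed/original = 51945/92729 = 0.560181
savings = 1 - ratio = 1 - 0.560181 = 0.439819
as a percentage: 0.439819 * 100 = 43.98%

Space savings = 1 - 51945/92729 = 43.98%


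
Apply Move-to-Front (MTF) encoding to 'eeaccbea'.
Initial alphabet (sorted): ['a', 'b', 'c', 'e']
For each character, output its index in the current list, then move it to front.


MTF encoding:
'e': index 3 in ['a', 'b', 'c', 'e'] -> ['e', 'a', 'b', 'c']
'e': index 0 in ['e', 'a', 'b', 'c'] -> ['e', 'a', 'b', 'c']
'a': index 1 in ['e', 'a', 'b', 'c'] -> ['a', 'e', 'b', 'c']
'c': index 3 in ['a', 'e', 'b', 'c'] -> ['c', 'a', 'e', 'b']
'c': index 0 in ['c', 'a', 'e', 'b'] -> ['c', 'a', 'e', 'b']
'b': index 3 in ['c', 'a', 'e', 'b'] -> ['b', 'c', 'a', 'e']
'e': index 3 in ['b', 'c', 'a', 'e'] -> ['e', 'b', 'c', 'a']
'a': index 3 in ['e', 'b', 'c', 'a'] -> ['a', 'e', 'b', 'c']


Output: [3, 0, 1, 3, 0, 3, 3, 3]


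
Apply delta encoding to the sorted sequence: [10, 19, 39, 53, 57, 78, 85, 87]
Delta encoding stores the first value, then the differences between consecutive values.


First value: 10
Deltas:
  19 - 10 = 9
  39 - 19 = 20
  53 - 39 = 14
  57 - 53 = 4
  78 - 57 = 21
  85 - 78 = 7
  87 - 85 = 2


Delta encoded: [10, 9, 20, 14, 4, 21, 7, 2]


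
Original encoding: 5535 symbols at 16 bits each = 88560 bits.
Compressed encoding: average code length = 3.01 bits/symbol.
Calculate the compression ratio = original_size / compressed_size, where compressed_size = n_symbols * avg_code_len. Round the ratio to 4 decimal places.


original_size = n_symbols * orig_bits = 5535 * 16 = 88560 bits
compressed_size = n_symbols * avg_code_len = 5535 * 3.01 = 16660.35 bits
ratio = original_size / compressed_size = 88560 / 16660.35 = 5.3156

Compression ratio = 5.3156


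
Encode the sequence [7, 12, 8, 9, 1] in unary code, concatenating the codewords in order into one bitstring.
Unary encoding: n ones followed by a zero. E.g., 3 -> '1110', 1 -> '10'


Encode each number as n ones followed by a terminating 0:
  7 -> 11111110 (8 bits)
  12 -> 1111111111110 (13 bits)
  8 -> 111111110 (9 bits)
  9 -> 1111111110 (10 bits)
  1 -> 10 (2 bits)
Total length = 8 + 13 + 9 + 10 + 2 = 42 bits.

Unary([7, 12, 8, 9, 1]) = 111111101111111111110111111110111111111010 (42 bits)


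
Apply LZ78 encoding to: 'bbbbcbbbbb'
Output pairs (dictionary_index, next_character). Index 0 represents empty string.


LZ78 encoding steps:
Dictionary: {0: ''}
Step 1: w='' (idx 0), next='b' -> output (0, 'b'), add 'b' as idx 1
Step 2: w='b' (idx 1), next='b' -> output (1, 'b'), add 'bb' as idx 2
Step 3: w='b' (idx 1), next='c' -> output (1, 'c'), add 'bc' as idx 3
Step 4: w='bb' (idx 2), next='b' -> output (2, 'b'), add 'bbb' as idx 4
Step 5: w='bb' (idx 2), end of input -> output (2, '')


Encoded: [(0, 'b'), (1, 'b'), (1, 'c'), (2, 'b'), (2, '')]


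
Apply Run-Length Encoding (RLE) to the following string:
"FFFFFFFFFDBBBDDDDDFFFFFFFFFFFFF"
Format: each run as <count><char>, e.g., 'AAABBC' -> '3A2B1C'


Scanning runs left to right:
  i=0: run of 'F' x 9 -> '9F'
  i=9: run of 'D' x 1 -> '1D'
  i=10: run of 'B' x 3 -> '3B'
  i=13: run of 'D' x 5 -> '5D'
  i=18: run of 'F' x 13 -> '13F'

RLE = 9F1D3B5D13F


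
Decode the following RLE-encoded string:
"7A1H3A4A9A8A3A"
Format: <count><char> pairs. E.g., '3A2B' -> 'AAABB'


Expanding each <count><char> pair:
  7A -> 'AAAAAAA'
  1H -> 'H'
  3A -> 'AAA'
  4A -> 'AAAA'
  9A -> 'AAAAAAAAA'
  8A -> 'AAAAAAAA'
  3A -> 'AAA'

Decoded = AAAAAAAHAAAAAAAAAAAAAAAAAAAAAAAAAAA


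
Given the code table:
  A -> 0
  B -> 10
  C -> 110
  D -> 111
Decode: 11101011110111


Decoding:
111 -> D
0 -> A
10 -> B
111 -> D
10 -> B
111 -> D


Result: DABDBD


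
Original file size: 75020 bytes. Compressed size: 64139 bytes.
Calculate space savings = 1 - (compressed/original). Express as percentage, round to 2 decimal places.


ratio = compressed/original = 64139/75020 = 0.854959
savings = 1 - ratio = 1 - 0.854959 = 0.145041
as a percentage: 0.145041 * 100 = 14.5%

Space savings = 1 - 64139/75020 = 14.5%


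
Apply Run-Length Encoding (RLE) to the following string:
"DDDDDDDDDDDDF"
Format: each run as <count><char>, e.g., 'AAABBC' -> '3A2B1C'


Scanning runs left to right:
  i=0: run of 'D' x 12 -> '12D'
  i=12: run of 'F' x 1 -> '1F'

RLE = 12D1F


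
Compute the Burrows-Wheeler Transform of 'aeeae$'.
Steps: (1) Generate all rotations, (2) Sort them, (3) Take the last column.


Rotations (sorted):
  0: $aeeae -> last char: e
  1: ae$aee -> last char: e
  2: aeeae$ -> last char: $
  3: e$aeea -> last char: a
  4: eae$ae -> last char: e
  5: eeae$a -> last char: a


BWT = ee$aea


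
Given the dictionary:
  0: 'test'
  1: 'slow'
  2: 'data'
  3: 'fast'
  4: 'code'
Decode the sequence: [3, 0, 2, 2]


Look up each index in the dictionary:
  3 -> 'fast'
  0 -> 'test'
  2 -> 'data'
  2 -> 'data'

Decoded: "fast test data data"


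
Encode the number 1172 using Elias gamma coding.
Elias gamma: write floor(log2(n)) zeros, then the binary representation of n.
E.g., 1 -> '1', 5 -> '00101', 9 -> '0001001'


num_bits = floor(log2(1172)) + 1 = 11
leading_zeros = num_bits - 1 = 10
binary(1172) = 10010010100

Elias gamma(1172) = '0000000000' + '10010010100' = 000000000010010010100 (21 bits)


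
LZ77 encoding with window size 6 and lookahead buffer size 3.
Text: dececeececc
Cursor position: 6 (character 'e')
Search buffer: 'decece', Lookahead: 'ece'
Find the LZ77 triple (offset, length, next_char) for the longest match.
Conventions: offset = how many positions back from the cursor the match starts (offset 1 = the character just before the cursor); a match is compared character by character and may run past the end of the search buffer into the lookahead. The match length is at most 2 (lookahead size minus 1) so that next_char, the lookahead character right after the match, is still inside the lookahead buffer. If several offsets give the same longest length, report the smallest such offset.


Try each offset into the search buffer:
  offset=1 (pos 5, char 'e'): match length 1
  offset=2 (pos 4, char 'c'): match length 0
  offset=3 (pos 3, char 'e'): match length 2
  offset=4 (pos 2, char 'c'): match length 0
  offset=5 (pos 1, char 'e'): match length 2
  offset=6 (pos 0, char 'd'): match length 0
Longest match has length 2, found at offsets 3, 5; take the smallest, offset 3.
next_char = character at position 6 + 2 = 8 -> 'e'

Best match: offset=3, length=2 (matching 'ec' starting at position 3)
LZ77 triple: (3, 2, 'e')


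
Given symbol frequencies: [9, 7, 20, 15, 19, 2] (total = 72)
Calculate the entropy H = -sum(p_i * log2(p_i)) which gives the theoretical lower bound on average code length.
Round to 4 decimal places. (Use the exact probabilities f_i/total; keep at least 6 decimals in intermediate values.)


Per-symbol terms -p_i * log2(p_i) with p_i = f_i/72:
  p = 9/72 = 0.125000: log2(p) = -3.000000, -p*log2(p) = 0.375000
  p = 7/72 = 0.097222: log2(p) = -3.362570, -p*log2(p) = 0.326917
  p = 20/72 = 0.277778: log2(p) = -1.847997, -p*log2(p) = 0.513332
  p = 15/72 = 0.208333: log2(p) = -2.263034, -p*log2(p) = 0.471466
  p = 19/72 = 0.263889: log2(p) = -1.921997, -p*log2(p) = 0.507194
  p = 2/72 = 0.027778: log2(p) = -5.169925, -p*log2(p) = 0.143609
H = 0.375000 + 0.326917 + 0.513332 + 0.471466 + 0.507194 + 0.143609 = 2.337518

H = 2.3375 bits/symbol


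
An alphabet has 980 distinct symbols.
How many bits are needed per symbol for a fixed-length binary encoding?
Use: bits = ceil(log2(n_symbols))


log2(980) = 9.9366
Bracket: 2^9 = 512 < 980 <= 2^10 = 1024
So ceil(log2(980)) = 10

bits = ceil(log2(980)) = ceil(9.9366) = 10 bits


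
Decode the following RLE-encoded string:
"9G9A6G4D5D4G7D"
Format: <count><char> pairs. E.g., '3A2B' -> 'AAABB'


Expanding each <count><char> pair:
  9G -> 'GGGGGGGGG'
  9A -> 'AAAAAAAAA'
  6G -> 'GGGGGG'
  4D -> 'DDDD'
  5D -> 'DDDDD'
  4G -> 'GGGG'
  7D -> 'DDDDDDD'

Decoded = GGGGGGGGGAAAAAAAAAGGGGGGDDDDDDDDDGGGGDDDDDDD


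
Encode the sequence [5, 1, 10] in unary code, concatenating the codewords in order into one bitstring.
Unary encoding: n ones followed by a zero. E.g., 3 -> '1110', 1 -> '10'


Encode each number as n ones followed by a terminating 0:
  5 -> 111110 (6 bits)
  1 -> 10 (2 bits)
  10 -> 11111111110 (11 bits)
Total length = 6 + 2 + 11 = 19 bits.

Unary([5, 1, 10]) = 1111101011111111110 (19 bits)


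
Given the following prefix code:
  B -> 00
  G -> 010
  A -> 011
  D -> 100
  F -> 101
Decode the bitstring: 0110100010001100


Decoding step by step:
Bits 011 -> A
Bits 010 -> G
Bits 00 -> B
Bits 100 -> D
Bits 011 -> A
Bits 00 -> B


Decoded message: AGBDAB


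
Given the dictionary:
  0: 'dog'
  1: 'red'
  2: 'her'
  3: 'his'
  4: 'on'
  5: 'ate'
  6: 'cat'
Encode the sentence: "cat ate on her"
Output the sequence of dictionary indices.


Look up each word in the dictionary:
  'cat' -> 6
  'ate' -> 5
  'on' -> 4
  'her' -> 2

Encoded: [6, 5, 4, 2]


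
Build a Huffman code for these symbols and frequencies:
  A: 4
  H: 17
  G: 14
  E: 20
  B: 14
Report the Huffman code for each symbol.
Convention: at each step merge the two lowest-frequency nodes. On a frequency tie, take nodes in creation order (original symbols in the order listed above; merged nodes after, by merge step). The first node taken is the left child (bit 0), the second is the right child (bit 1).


Huffman tree construction:
Step 1: Merge A(4) + G(14) = 18
Step 2: Merge B(14) + H(17) = 31
Step 3: Merge (A+G)(18) + E(20) = 38
Step 4: Merge (B+H)(31) + ((A+G)+E)(38) = 69
Read each symbol's code off the tree from the root (left child = 0, right child = 1).

Codes:
  A: 100 (length 3)
  H: 01 (length 2)
  G: 101 (length 3)
  E: 11 (length 2)
  B: 00 (length 2)
Average code length: 156/69 = 2.2609 bits/symbol


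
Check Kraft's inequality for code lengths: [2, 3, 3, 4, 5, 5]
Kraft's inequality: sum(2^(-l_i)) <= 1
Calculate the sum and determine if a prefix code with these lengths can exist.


Sum = 2^(-2) + 2^(-3) + 2^(-3) + 2^(-4) + 2^(-5) + 2^(-5)
    = 0.25 + 0.125 + 0.125 + 0.0625 + 0.03125 + 0.03125
    = 20/32 = 0.625
Since 0.625 <= 1, Kraft's inequality IS satisfied.
A prefix code with these lengths CAN exist.

Kraft sum = 0.625. Satisfied.


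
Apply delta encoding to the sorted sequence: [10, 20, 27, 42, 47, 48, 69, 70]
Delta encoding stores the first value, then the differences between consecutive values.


First value: 10
Deltas:
  20 - 10 = 10
  27 - 20 = 7
  42 - 27 = 15
  47 - 42 = 5
  48 - 47 = 1
  69 - 48 = 21
  70 - 69 = 1


Delta encoded: [10, 10, 7, 15, 5, 1, 21, 1]


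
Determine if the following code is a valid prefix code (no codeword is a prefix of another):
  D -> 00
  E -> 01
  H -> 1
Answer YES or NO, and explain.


Checking each pair (does one codeword prefix another?):
  D='00' vs E='01': no prefix
  D='00' vs H='1': no prefix
  E='01' vs D='00': no prefix
  E='01' vs H='1': no prefix
  H='1' vs D='00': no prefix
  H='1' vs E='01': no prefix
No violation found over all pairs.

YES -- this is a valid prefix code. No codeword is a prefix of any other codeword.


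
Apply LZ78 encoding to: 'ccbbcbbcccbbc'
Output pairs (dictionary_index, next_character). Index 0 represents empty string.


LZ78 encoding steps:
Dictionary: {0: ''}
Step 1: w='' (idx 0), next='c' -> output (0, 'c'), add 'c' as idx 1
Step 2: w='c' (idx 1), next='b' -> output (1, 'b'), add 'cb' as idx 2
Step 3: w='' (idx 0), next='b' -> output (0, 'b'), add 'b' as idx 3
Step 4: w='cb' (idx 2), next='b' -> output (2, 'b'), add 'cbb' as idx 4
Step 5: w='c' (idx 1), next='c' -> output (1, 'c'), add 'cc' as idx 5
Step 6: w='cbb' (idx 4), next='c' -> output (4, 'c'), add 'cbbc' as idx 6


Encoded: [(0, 'c'), (1, 'b'), (0, 'b'), (2, 'b'), (1, 'c'), (4, 'c')]


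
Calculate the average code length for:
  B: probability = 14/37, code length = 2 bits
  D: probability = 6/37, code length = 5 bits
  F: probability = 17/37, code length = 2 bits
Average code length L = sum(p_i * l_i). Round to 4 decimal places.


Weighted contributions p_i * l_i:
  B: (14/37) * 2 = 28/37
  D: (6/37) * 5 = 30/37
  F: (17/37) * 2 = 34/37
Sum = (28 + 30 + 34)/37 = 92/37

L = 92/37 = 2.4865 bits/symbol


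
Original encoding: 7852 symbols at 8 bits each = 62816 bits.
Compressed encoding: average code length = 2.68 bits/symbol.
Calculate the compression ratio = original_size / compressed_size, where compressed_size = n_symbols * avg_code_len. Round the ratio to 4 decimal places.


original_size = n_symbols * orig_bits = 7852 * 8 = 62816 bits
compressed_size = n_symbols * avg_code_len = 7852 * 2.68 = 21043.36 bits
ratio = original_size / compressed_size = 62816 / 21043.36 = 2.9851

Compression ratio = 2.9851


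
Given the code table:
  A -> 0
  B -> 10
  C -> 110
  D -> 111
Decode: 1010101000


Decoding:
10 -> B
10 -> B
10 -> B
10 -> B
0 -> A
0 -> A


Result: BBBBAA


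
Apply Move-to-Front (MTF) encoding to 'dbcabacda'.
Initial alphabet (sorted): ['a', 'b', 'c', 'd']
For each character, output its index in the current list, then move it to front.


MTF encoding:
'd': index 3 in ['a', 'b', 'c', 'd'] -> ['d', 'a', 'b', 'c']
'b': index 2 in ['d', 'a', 'b', 'c'] -> ['b', 'd', 'a', 'c']
'c': index 3 in ['b', 'd', 'a', 'c'] -> ['c', 'b', 'd', 'a']
'a': index 3 in ['c', 'b', 'd', 'a'] -> ['a', 'c', 'b', 'd']
'b': index 2 in ['a', 'c', 'b', 'd'] -> ['b', 'a', 'c', 'd']
'a': index 1 in ['b', 'a', 'c', 'd'] -> ['a', 'b', 'c', 'd']
'c': index 2 in ['a', 'b', 'c', 'd'] -> ['c', 'a', 'b', 'd']
'd': index 3 in ['c', 'a', 'b', 'd'] -> ['d', 'c', 'a', 'b']
'a': index 2 in ['d', 'c', 'a', 'b'] -> ['a', 'd', 'c', 'b']


Output: [3, 2, 3, 3, 2, 1, 2, 3, 2]


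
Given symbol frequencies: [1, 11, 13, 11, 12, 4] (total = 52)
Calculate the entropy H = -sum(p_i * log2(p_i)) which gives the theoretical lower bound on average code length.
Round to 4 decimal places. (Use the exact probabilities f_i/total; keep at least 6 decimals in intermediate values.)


Per-symbol terms -p_i * log2(p_i) with p_i = f_i/52:
  p = 1/52 = 0.019231: log2(p) = -5.700440, -p*log2(p) = 0.109624
  p = 11/52 = 0.211538: log2(p) = -2.241008, -p*log2(p) = 0.474059
  p = 13/52 = 0.250000: log2(p) = -2.000000, -p*log2(p) = 0.500000
  p = 11/52 = 0.211538: log2(p) = -2.241008, -p*log2(p) = 0.474059
  p = 12/52 = 0.230769: log2(p) = -2.115477, -p*log2(p) = 0.488187
  p = 4/52 = 0.076923: log2(p) = -3.700440, -p*log2(p) = 0.284649
H = 0.109624 + 0.474059 + 0.500000 + 0.474059 + 0.488187 + 0.284649 = 2.330578

H = 2.3306 bits/symbol


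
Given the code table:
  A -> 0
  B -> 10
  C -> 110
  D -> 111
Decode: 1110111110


Decoding:
111 -> D
0 -> A
111 -> D
110 -> C


Result: DADC


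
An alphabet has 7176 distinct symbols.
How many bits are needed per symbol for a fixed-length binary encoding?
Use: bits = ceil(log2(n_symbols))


log2(7176) = 12.809
Bracket: 2^12 = 4096 < 7176 <= 2^13 = 8192
So ceil(log2(7176)) = 13

bits = ceil(log2(7176)) = ceil(12.809) = 13 bits


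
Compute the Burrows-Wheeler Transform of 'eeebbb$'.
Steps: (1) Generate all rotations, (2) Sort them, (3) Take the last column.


Rotations (sorted):
  0: $eeebbb -> last char: b
  1: b$eeebb -> last char: b
  2: bb$eeeb -> last char: b
  3: bbb$eee -> last char: e
  4: ebbb$ee -> last char: e
  5: eebbb$e -> last char: e
  6: eeebbb$ -> last char: $


BWT = bbbeee$


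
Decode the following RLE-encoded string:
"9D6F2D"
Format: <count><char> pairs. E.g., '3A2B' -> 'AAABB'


Expanding each <count><char> pair:
  9D -> 'DDDDDDDDD'
  6F -> 'FFFFFF'
  2D -> 'DD'

Decoded = DDDDDDDDDFFFFFFDD


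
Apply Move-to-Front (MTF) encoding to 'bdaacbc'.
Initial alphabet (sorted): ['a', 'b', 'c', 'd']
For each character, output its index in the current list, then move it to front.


MTF encoding:
'b': index 1 in ['a', 'b', 'c', 'd'] -> ['b', 'a', 'c', 'd']
'd': index 3 in ['b', 'a', 'c', 'd'] -> ['d', 'b', 'a', 'c']
'a': index 2 in ['d', 'b', 'a', 'c'] -> ['a', 'd', 'b', 'c']
'a': index 0 in ['a', 'd', 'b', 'c'] -> ['a', 'd', 'b', 'c']
'c': index 3 in ['a', 'd', 'b', 'c'] -> ['c', 'a', 'd', 'b']
'b': index 3 in ['c', 'a', 'd', 'b'] -> ['b', 'c', 'a', 'd']
'c': index 1 in ['b', 'c', 'a', 'd'] -> ['c', 'b', 'a', 'd']


Output: [1, 3, 2, 0, 3, 3, 1]


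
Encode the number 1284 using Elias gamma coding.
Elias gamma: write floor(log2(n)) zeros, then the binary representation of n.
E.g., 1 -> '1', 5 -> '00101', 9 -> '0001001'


num_bits = floor(log2(1284)) + 1 = 11
leading_zeros = num_bits - 1 = 10
binary(1284) = 10100000100

Elias gamma(1284) = '0000000000' + '10100000100' = 000000000010100000100 (21 bits)


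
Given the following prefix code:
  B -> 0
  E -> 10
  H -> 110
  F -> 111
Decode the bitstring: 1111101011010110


Decoding step by step:
Bits 111 -> F
Bits 110 -> H
Bits 10 -> E
Bits 110 -> H
Bits 10 -> E
Bits 110 -> H


Decoded message: FHEHEH


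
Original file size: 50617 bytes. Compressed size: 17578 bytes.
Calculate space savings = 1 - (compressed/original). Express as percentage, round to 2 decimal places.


ratio = compressed/original = 17578/50617 = 0.347275
savings = 1 - ratio = 1 - 0.347275 = 0.652725
as a percentage: 0.652725 * 100 = 65.27%

Space savings = 1 - 17578/50617 = 65.27%


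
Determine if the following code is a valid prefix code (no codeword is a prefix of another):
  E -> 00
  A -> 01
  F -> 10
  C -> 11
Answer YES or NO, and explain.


Checking each pair (does one codeword prefix another?):
  E='00' vs A='01': no prefix
  E='00' vs F='10': no prefix
  E='00' vs C='11': no prefix
  A='01' vs E='00': no prefix
  A='01' vs F='10': no prefix
  A='01' vs C='11': no prefix
  F='10' vs E='00': no prefix
  F='10' vs A='01': no prefix
  F='10' vs C='11': no prefix
  C='11' vs E='00': no prefix
  C='11' vs A='01': no prefix
  C='11' vs F='10': no prefix
No violation found over all pairs.

YES -- this is a valid prefix code. No codeword is a prefix of any other codeword.


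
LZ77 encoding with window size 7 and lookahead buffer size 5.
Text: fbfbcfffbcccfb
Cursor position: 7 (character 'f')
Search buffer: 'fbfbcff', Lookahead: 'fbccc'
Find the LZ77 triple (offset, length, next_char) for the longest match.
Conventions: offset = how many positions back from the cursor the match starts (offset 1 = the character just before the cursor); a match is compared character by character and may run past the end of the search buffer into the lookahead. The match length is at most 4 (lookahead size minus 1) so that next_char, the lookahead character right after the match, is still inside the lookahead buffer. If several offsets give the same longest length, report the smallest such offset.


Try each offset into the search buffer:
  offset=1 (pos 6, char 'f'): match length 1
  offset=2 (pos 5, char 'f'): match length 1
  offset=3 (pos 4, char 'c'): match length 0
  offset=4 (pos 3, char 'b'): match length 0
  offset=5 (pos 2, char 'f'): match length 3
  offset=6 (pos 1, char 'b'): match length 0
  offset=7 (pos 0, char 'f'): match length 2
Longest match has length 3 at offset 5.
next_char = character at position 7 + 3 = 10 -> 'c'

Best match: offset=5, length=3 (matching 'fbc' starting at position 2)
LZ77 triple: (5, 3, 'c')


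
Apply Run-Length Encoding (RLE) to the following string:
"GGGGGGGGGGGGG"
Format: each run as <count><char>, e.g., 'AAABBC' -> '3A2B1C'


Scanning runs left to right:
  i=0: run of 'G' x 13 -> '13G'

RLE = 13G


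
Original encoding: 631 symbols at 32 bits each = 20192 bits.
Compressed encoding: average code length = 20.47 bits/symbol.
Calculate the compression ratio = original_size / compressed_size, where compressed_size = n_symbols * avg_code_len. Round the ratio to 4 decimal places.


original_size = n_symbols * orig_bits = 631 * 32 = 20192 bits
compressed_size = n_symbols * avg_code_len = 631 * 20.47 = 12916.57 bits
ratio = original_size / compressed_size = 20192 / 12916.57 = 1.5633

Compression ratio = 1.5633


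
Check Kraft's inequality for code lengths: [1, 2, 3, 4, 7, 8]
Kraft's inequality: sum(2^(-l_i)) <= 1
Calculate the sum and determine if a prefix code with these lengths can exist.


Sum = 2^(-1) + 2^(-2) + 2^(-3) + 2^(-4) + 2^(-7) + 2^(-8)
    = 0.5 + 0.25 + 0.125 + 0.0625 + 0.0078125 + 0.00390625
    = 243/256 = 0.94921875
Since 0.94921875 <= 1, Kraft's inequality IS satisfied.
A prefix code with these lengths CAN exist.

Kraft sum = 0.94921875. Satisfied.


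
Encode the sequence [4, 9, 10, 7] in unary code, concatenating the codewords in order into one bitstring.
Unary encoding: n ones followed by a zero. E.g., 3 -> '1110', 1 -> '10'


Encode each number as n ones followed by a terminating 0:
  4 -> 11110 (5 bits)
  9 -> 1111111110 (10 bits)
  10 -> 11111111110 (11 bits)
  7 -> 11111110 (8 bits)
Total length = 5 + 10 + 11 + 8 = 34 bits.

Unary([4, 9, 10, 7]) = 1111011111111101111111111011111110 (34 bits)


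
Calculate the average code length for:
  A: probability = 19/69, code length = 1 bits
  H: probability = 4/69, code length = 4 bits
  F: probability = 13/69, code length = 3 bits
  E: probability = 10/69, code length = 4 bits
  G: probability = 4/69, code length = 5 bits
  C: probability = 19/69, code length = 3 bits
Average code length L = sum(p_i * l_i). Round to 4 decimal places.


Weighted contributions p_i * l_i:
  A: (19/69) * 1 = 19/69
  H: (4/69) * 4 = 16/69
  F: (13/69) * 3 = 39/69
  E: (10/69) * 4 = 40/69
  G: (4/69) * 5 = 20/69
  C: (19/69) * 3 = 57/69
Sum = (19 + 16 + 39 + 40 + 20 + 57)/69 = 191/69

L = 191/69 = 2.7681 bits/symbol


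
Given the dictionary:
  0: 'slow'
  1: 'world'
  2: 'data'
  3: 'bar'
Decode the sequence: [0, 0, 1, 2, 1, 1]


Look up each index in the dictionary:
  0 -> 'slow'
  0 -> 'slow'
  1 -> 'world'
  2 -> 'data'
  1 -> 'world'
  1 -> 'world'

Decoded: "slow slow world data world world"


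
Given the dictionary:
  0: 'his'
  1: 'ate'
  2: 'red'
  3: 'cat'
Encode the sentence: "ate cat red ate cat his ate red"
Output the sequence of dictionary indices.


Look up each word in the dictionary:
  'ate' -> 1
  'cat' -> 3
  'red' -> 2
  'ate' -> 1
  'cat' -> 3
  'his' -> 0
  'ate' -> 1
  'red' -> 2

Encoded: [1, 3, 2, 1, 3, 0, 1, 2]


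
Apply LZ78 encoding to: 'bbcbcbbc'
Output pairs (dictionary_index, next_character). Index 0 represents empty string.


LZ78 encoding steps:
Dictionary: {0: ''}
Step 1: w='' (idx 0), next='b' -> output (0, 'b'), add 'b' as idx 1
Step 2: w='b' (idx 1), next='c' -> output (1, 'c'), add 'bc' as idx 2
Step 3: w='bc' (idx 2), next='b' -> output (2, 'b'), add 'bcb' as idx 3
Step 4: w='bc' (idx 2), end of input -> output (2, '')


Encoded: [(0, 'b'), (1, 'c'), (2, 'b'), (2, '')]


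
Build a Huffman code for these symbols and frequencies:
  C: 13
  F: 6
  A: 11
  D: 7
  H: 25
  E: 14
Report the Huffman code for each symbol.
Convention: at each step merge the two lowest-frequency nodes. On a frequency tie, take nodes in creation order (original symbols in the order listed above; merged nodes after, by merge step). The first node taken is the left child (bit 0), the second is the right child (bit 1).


Huffman tree construction:
Step 1: Merge F(6) + D(7) = 13
Step 2: Merge A(11) + C(13) = 24
Step 3: Merge (F+D)(13) + E(14) = 27
Step 4: Merge (A+C)(24) + H(25) = 49
Step 5: Merge ((F+D)+E)(27) + ((A+C)+H)(49) = 76
Read each symbol's code off the tree from the root (left child = 0, right child = 1).

Codes:
  C: 101 (length 3)
  F: 000 (length 3)
  A: 100 (length 3)
  D: 001 (length 3)
  H: 11 (length 2)
  E: 01 (length 2)
Average code length: 189/76 = 2.4868 bits/symbol


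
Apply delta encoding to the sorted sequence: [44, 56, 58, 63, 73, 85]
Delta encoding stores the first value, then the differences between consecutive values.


First value: 44
Deltas:
  56 - 44 = 12
  58 - 56 = 2
  63 - 58 = 5
  73 - 63 = 10
  85 - 73 = 12


Delta encoded: [44, 12, 2, 5, 10, 12]


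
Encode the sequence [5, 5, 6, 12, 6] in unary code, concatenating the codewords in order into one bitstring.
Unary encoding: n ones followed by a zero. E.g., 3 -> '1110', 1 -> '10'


Encode each number as n ones followed by a terminating 0:
  5 -> 111110 (6 bits)
  5 -> 111110 (6 bits)
  6 -> 1111110 (7 bits)
  12 -> 1111111111110 (13 bits)
  6 -> 1111110 (7 bits)
Total length = 6 + 6 + 7 + 13 + 7 = 39 bits.

Unary([5, 5, 6, 12, 6]) = 111110111110111111011111111111101111110 (39 bits)
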